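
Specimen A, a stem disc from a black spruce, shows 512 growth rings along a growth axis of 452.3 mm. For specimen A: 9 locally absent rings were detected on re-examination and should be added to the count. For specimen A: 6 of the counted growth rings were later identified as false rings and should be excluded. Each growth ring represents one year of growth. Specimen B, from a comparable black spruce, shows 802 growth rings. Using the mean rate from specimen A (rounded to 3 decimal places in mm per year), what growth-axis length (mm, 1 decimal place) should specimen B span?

704.2 mm

Specimen A: correcting the raw count gives 512 − 6 + 9 = 515 true growth rings.
A: 452.3 mm over 515 years gives 452.3 / 515 ≈ 0.878 mm/year.
For B, 0.878 mm/year × 802 years = 704.2 mm.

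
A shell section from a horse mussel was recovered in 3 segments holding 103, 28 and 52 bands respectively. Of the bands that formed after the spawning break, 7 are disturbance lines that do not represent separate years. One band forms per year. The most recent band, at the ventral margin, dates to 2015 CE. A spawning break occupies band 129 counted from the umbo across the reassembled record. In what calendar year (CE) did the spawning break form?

1968 CE

Total bands = 103 + 28 + 52 = 183.
183 − 129 = 54 bands lie beyond the spawning break toward the ventral margin.
Excluding 7 false bands: 54 − 7 = 47.
The band at the ventral margin is 2015 CE, so the spawning break dates to 2015 − 47 = 1968 CE.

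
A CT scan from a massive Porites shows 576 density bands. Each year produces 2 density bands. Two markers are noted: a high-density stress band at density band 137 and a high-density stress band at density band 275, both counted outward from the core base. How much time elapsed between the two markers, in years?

69 years

The two markers are separated by 275 − 137 = 138 density bands.
With 2 density bands per year, 138 / 2 = 69 years.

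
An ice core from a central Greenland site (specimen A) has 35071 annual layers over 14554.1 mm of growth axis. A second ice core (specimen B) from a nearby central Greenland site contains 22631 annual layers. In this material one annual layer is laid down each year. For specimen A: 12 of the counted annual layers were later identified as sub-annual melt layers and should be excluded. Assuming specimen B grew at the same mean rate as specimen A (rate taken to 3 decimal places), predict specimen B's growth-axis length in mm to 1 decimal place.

Specimen A: correcting the raw count gives 35071 − 12 = 35059 true annual layers.
A: Mean rate = 14554.1 mm / 35059 years ≈ 0.415 mm/yr.
For B, 0.415 mm/year × 22631 years = 9391.9 mm.

9391.9 mm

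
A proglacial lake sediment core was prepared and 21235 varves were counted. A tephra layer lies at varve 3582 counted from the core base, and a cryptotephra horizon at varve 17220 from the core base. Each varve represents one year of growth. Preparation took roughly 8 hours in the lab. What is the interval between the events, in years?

17220 − 3582 = 13638 varves lie between the two events.
At one varve per year, 13638 years elapsed between them.

13638 yr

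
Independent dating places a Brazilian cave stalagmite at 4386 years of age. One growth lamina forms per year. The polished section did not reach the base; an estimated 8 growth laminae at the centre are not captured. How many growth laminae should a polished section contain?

At one growth lamina per year, 4386 years correspond to 4386 growth laminae.
Less the 8 uncaptured growth laminae: 4386 − 8 = 4378.

4378 growth laminae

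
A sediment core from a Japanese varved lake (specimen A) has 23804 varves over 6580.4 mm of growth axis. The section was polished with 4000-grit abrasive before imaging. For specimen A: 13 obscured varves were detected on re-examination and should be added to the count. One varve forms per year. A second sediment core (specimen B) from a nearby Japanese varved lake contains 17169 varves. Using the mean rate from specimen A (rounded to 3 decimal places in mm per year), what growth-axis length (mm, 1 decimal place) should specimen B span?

4738.6 mm

Specimen A: correcting the raw count gives 23804 + 13 = 23817 true varves.
A: Mean rate = 6580.4 mm / 23817 years ≈ 0.276 mm per year.
Length of B = 0.276 × 17169 = 4738.6 mm.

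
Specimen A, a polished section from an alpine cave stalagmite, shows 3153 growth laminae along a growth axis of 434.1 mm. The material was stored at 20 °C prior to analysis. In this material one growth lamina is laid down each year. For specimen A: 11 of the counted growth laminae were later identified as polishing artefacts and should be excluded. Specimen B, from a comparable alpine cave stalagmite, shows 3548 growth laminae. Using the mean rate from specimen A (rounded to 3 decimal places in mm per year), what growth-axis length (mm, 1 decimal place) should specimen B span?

489.6 mm

Specimen A: correcting the raw count gives 3153 − 11 = 3142 true growth laminae.
A: Extension rate ≈ 434.1 / 3142 = 0.138 mm per year.
Length of B = 0.138 × 3548 = 489.6 mm.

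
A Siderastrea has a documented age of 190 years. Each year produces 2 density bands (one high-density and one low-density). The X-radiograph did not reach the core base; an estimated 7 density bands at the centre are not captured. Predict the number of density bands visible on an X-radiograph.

190 years at 2 density bands per year gives 190 × 2 = 380 density bands.
Subtracting the 7 density bands not captured gives 380 − 7 = 373 density bands in the record.

373 density bands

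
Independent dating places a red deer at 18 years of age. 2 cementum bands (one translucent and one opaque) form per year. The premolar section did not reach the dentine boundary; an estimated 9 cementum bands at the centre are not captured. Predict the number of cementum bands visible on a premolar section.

18 years at 2 cementum bands per year gives 18 × 2 = 36 cementum bands.
Less the 9 uncaptured cementum bands: 36 − 9 = 27.

27 cementum bands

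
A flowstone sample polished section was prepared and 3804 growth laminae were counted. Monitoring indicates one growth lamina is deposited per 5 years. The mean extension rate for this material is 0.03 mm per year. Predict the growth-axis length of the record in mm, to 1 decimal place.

Multiplying by 5 years per growth lamina: 3804 × 5 = 19020 years.
Predicted length = 0.03 mm/year × 19020 years = 570.6 mm.

570.6 mm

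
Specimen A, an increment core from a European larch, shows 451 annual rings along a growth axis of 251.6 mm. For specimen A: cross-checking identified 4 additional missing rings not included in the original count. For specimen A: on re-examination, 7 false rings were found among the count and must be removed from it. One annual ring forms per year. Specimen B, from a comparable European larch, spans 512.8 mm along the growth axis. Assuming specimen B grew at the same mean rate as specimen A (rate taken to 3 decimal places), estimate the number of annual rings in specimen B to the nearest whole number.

912 annual rings

Specimen A: true annual ring count = 451 − 7 + 4 = 448.
A: Mean rate = 251.6 mm / 448 years ≈ 0.562 mm/yr.
B spans 512.8 / 0.562 = 912.46 years ≈ 912 annual rings.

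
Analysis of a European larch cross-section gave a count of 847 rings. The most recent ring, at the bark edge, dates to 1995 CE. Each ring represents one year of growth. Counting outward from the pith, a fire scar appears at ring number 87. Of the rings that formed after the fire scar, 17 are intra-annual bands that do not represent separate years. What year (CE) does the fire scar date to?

1252 CE

Between ring 87 and the bark edge there are 847 − 87 = 760 rings.
760 − 17 false = 743 true rings after the fire scar.
Counting back 743 years from 1995 CE places the fire scar in 1995 − 743 = 1252 CE.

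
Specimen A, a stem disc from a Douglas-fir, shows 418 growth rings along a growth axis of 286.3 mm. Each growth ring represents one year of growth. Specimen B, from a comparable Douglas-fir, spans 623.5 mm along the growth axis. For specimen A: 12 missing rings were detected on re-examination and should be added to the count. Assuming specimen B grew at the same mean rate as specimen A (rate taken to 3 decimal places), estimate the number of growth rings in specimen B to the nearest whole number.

Specimen A: correcting the raw count gives 418 + 12 = 430 true growth rings.
A: 286.3 mm over 430 years gives 286.3 / 430 ≈ 0.666 mm/year.
Specimen B: 623.5 mm / 0.666 mm per year = 936.19 years ≈ 936 growth rings.

936 growth rings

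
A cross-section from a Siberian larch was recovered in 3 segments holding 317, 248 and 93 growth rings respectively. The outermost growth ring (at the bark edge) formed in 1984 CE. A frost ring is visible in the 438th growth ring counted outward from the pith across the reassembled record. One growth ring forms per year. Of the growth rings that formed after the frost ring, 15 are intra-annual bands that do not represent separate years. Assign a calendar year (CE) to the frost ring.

Total growth rings = 317 + 248 + 93 = 658.
Between growth ring 438 and the bark edge there are 658 − 438 = 220 growth rings.
220 − 15 false = 205 true growth rings after the frost ring.
1984 − 205 = 1779 CE.

1779 CE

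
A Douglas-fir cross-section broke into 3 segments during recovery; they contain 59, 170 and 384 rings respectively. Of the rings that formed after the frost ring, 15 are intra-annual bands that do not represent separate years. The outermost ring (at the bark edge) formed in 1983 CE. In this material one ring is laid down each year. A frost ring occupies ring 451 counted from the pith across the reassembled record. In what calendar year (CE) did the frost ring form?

1836 CE

Total rings = 59 + 170 + 384 = 613.
The frost ring sits at ring 451 from the pith, so 613 − 451 = 162 rings formed after it.
Removing the 15 false rings leaves 162 − 15 = 147 true rings beyond the frost ring.
1983 − 147 = 1836 CE.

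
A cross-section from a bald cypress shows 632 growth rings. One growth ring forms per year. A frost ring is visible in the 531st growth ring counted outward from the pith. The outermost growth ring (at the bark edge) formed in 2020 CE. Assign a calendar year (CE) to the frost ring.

Between growth ring 531 and the bark edge there are 632 − 531 = 101 growth rings.
The growth ring at the bark edge is 2020 CE, so the frost ring dates to 2020 − 101 = 1919 CE.

1919 CE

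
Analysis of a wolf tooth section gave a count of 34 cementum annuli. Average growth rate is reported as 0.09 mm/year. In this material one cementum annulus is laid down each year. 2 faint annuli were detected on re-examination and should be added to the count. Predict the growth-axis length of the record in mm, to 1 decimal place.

3.2 mm

After corrections the count is 34 + 2 = 36 cementum annuli.
36 years at 0.09 mm/year gives 0.09 × 36 = 3.2 mm.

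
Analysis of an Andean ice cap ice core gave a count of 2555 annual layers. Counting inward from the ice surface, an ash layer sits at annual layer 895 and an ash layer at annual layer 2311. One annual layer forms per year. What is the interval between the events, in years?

1416 years

The two markers are separated by 2311 − 895 = 1416 annual layers.
That is 1416 years at one annual layer per year.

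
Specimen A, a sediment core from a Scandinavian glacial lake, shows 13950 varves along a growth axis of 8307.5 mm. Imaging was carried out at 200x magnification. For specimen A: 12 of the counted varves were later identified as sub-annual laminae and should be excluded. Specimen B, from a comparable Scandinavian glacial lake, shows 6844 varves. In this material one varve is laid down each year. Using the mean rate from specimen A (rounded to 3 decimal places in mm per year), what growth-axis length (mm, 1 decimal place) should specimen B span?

4079.0 mm

Specimen A: after corrections the count is 13950 − 12 = 13938 varves.
A: 8307.5 mm over 13938 years gives 8307.5 / 13938 ≈ 0.596 mm/yr.
For B, 0.596 mm/year × 6844 years = 4079.0 mm.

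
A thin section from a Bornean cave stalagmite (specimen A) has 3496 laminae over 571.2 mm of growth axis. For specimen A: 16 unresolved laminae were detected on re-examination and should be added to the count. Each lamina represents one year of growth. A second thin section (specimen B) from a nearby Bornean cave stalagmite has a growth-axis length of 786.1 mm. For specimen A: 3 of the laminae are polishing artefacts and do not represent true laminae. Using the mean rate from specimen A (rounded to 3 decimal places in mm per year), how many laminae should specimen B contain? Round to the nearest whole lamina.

Specimen A: adjusted count: 3496 − 3 + 16 = 3509 laminae.
A: 571.2 mm over 3509 years gives 571.2 / 3509 ≈ 0.163 mm/year.
For B, 786.1 / 0.163 = 4822.70 years ≈ 4823 laminae.

4823 laminae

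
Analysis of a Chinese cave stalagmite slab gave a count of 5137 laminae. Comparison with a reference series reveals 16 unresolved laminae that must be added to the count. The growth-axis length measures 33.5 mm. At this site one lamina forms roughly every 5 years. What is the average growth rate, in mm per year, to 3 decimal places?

0.001 mm per year

After corrections the count is 5137 + 16 = 5153 laminae.
5153 laminae at 5 years each span 5153 × 5 = 25765 years.
33.5 mm over 25765 years gives 33.5 / 25765 ≈ 0.001 mm per year.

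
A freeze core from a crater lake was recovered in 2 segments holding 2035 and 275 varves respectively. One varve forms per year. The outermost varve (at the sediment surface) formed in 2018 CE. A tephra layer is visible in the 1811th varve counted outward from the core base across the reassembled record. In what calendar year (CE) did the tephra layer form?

1519 CE

Total varves = 2035 + 275 = 2310.
2310 − 1811 = 499 varves lie beyond the tephra layer toward the sediment surface.
Counting back 499 years from 2018 CE places the tephra layer in 2018 − 499 = 1519 CE.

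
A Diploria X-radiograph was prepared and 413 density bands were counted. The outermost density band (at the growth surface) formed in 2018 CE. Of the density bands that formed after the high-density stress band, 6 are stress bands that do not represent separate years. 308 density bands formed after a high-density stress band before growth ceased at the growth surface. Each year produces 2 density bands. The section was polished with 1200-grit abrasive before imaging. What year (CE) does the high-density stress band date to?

1867 CE

There are 308 density bands younger than the high-density stress band.
308 − 6 false = 302 true density bands after the high-density stress band.
302 density bands at 2 per year is 302 / 2 = 151 years.
The density band at the growth surface is 2018 CE, so the high-density stress band dates to 2018 − 151 = 1867 CE.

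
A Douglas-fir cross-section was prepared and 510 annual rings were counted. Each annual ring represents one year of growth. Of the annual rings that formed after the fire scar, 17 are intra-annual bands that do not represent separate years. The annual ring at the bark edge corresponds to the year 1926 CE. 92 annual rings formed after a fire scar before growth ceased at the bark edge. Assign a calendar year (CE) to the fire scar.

1851 CE

92 annual rings post-date the fire scar.
92 − 17 false = 75 true annual rings after the fire scar.
The annual ring at the bark edge is 1926 CE, so the fire scar dates to 1926 − 75 = 1851 CE.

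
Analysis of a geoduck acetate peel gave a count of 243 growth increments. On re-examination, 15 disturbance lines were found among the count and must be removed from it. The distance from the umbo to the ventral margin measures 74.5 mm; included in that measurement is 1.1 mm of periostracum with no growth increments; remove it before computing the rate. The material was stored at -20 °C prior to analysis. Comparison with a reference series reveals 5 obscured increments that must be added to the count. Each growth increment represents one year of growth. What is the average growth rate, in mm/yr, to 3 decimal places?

Adjusted count: 243 − 15 + 5 = 233 growth increments.
Net length = 74.5 − 1.1 = 73.4 mm.
73.4 mm over 233 years gives 73.4 / 233 ≈ 0.315 mm/yr.

0.315 mm/yr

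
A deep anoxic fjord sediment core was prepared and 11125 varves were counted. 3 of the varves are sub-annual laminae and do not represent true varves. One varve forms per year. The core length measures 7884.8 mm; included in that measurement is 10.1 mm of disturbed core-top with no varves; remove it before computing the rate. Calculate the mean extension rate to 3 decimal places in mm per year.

0.708 mm per year

After corrections the count is 11125 − 3 = 11122 varves.
Removing the 10.1 mm offcut leaves 7884.8 − 10.1 = 7874.7 mm.
7874.7 mm over 11122 years gives 7874.7 / 11122 ≈ 0.708 mm per year.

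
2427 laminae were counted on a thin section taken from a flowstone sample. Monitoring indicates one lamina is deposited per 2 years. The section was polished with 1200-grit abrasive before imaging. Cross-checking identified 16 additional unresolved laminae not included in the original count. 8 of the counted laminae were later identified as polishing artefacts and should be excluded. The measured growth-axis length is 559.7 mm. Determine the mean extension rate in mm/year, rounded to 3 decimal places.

Adjusted count: 2427 − 8 + 16 = 2435 laminae.
2435 laminae at 2 years each span 2435 × 2 = 4870 years.
Extension rate ≈ 559.7 / 4870 = 0.115 mm/year.

0.115 mm/year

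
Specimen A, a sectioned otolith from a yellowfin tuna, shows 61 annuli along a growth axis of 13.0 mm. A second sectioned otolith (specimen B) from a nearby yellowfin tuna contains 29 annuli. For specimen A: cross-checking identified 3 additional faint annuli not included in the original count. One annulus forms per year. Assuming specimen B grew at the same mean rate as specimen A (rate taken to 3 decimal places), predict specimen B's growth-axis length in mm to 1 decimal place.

5.9 mm

Specimen A: after corrections the count is 61 + 3 = 64 annuli.
A: Extension rate ≈ 13.0 / 64 = 0.203 mm/yr.
B's length ≈ 0.203 × 29 = 5.9 mm.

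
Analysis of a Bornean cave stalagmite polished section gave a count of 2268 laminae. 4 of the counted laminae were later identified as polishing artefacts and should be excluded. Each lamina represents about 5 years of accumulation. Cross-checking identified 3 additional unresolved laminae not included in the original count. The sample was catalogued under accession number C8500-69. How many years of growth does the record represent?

11335 years

True lamina count = 2268 − 4 + 3 = 2267.
2267 laminae at 5 years each span 2267 × 5 = 11335 years.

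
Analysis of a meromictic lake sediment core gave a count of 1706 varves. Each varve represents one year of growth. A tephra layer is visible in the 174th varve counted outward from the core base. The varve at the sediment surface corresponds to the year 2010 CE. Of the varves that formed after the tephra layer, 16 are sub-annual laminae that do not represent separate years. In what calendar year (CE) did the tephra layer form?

494 CE

The tephra layer sits at varve 174 from the core base, so 1706 − 174 = 1532 varves formed after it.
1532 − 16 false = 1516 true varves after the tephra layer.
The varve at the sediment surface is 2010 CE, so the tephra layer dates to 2010 − 1516 = 494 CE.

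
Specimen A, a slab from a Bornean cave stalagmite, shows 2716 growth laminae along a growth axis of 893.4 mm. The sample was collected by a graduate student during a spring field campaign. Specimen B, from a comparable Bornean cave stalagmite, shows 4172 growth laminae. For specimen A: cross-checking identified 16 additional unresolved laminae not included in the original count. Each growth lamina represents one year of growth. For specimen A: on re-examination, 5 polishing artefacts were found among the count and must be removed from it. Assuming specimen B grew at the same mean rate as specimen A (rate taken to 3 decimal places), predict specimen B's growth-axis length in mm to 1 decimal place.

Specimen A: true growth lamina count = 2716 − 5 + 16 = 2727.
A: 893.4 mm over 2727 years gives 893.4 / 2727 ≈ 0.328 mm/year.
Length of B = 0.328 × 4172 = 1368.4 mm.

1368.4 mm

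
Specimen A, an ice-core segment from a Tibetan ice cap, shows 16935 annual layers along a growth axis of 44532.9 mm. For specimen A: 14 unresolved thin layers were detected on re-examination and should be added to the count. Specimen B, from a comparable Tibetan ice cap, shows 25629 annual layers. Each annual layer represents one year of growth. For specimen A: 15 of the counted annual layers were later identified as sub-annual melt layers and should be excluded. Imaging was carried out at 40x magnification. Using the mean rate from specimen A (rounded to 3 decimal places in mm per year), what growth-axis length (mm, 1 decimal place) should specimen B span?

Specimen A: correcting the raw count gives 16935 − 15 + 14 = 16934 true annual layers.
A: Extension rate ≈ 44532.9 / 16934 = 2.630 mm/year.
B's length ≈ 2.630 × 25629 = 67404.3 mm.

67404.3 mm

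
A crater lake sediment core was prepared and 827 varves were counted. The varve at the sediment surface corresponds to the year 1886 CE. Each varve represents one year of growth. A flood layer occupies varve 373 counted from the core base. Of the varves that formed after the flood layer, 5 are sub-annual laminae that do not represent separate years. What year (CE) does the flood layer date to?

Between varve 373 and the sediment surface there are 827 − 373 = 454 varves.
454 − 5 false = 449 true varves after the flood layer.
Counting back 449 years from 1886 CE places the flood layer in 1886 − 449 = 1437 CE.

1437 CE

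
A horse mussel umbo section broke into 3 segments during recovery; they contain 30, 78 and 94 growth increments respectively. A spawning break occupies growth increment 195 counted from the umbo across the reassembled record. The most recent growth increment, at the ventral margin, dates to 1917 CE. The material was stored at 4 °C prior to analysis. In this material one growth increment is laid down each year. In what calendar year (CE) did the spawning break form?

Total growth increments = 30 + 78 + 94 = 202.
The spawning break sits at growth increment 195 from the umbo, so 202 − 195 = 7 growth increments formed after it.
The growth increment at the ventral margin is 1917 CE, so the spawning break dates to 1917 − 7 = 1910 CE.

1910 CE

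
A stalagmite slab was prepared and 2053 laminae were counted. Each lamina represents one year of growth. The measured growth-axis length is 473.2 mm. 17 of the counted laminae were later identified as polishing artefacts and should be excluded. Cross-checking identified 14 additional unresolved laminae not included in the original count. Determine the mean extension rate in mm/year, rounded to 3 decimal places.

0.231 mm/year

True lamina count = 2053 − 17 + 14 = 2050.
Extension rate ≈ 473.2 / 2050 = 0.231 mm/year.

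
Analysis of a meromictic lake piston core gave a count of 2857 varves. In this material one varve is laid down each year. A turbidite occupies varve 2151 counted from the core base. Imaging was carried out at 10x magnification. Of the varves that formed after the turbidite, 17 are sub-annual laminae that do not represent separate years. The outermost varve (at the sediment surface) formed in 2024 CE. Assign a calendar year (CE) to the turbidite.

1335 CE

The turbidite sits at varve 2151 from the core base, so 2857 − 2151 = 706 varves formed after it.
706 − 17 false = 689 true varves after the turbidite.
The varve at the sediment surface is 2024 CE, so the turbidite dates to 2024 − 689 = 1335 CE.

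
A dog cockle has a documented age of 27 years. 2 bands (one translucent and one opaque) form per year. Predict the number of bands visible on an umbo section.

27 years at 2 bands per year gives 27 × 2 = 54 bands.
So 54 bands should be present.

54 bands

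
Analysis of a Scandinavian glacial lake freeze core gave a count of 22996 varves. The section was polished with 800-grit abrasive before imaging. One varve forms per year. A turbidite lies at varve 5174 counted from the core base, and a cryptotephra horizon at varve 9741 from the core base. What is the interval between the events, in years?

4567 years

9741 − 5174 = 4567 varves lie between the two events.
At one varve per year, 4567 years elapsed between them.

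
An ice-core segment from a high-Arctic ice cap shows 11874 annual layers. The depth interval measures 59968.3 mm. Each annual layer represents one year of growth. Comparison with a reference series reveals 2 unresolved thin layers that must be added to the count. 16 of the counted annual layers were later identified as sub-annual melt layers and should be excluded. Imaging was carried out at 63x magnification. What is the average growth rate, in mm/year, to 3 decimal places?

Correcting the raw count gives 11874 − 16 + 2 = 11860 true annual layers.
59968.3 mm over 11860 years gives 59968.3 / 11860 ≈ 5.056 mm/year.

5.056 mm/year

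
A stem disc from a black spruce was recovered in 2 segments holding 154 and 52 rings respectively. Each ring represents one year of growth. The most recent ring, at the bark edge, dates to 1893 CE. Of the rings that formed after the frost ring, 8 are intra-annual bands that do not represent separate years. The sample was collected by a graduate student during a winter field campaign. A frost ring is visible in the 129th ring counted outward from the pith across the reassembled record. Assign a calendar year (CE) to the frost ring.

1824 CE

Total rings = 154 + 52 = 206.
206 − 129 = 77 rings lie beyond the frost ring toward the bark edge.
77 − 8 false = 69 true rings after the frost ring.
1893 − 69 = 1824 CE.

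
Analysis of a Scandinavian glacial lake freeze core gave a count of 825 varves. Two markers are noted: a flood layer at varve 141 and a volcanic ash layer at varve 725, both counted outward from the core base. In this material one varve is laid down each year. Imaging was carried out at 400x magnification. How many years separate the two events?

725 − 141 = 584 varves lie between the two events.
That is 584 years at one varve per year.

584 yr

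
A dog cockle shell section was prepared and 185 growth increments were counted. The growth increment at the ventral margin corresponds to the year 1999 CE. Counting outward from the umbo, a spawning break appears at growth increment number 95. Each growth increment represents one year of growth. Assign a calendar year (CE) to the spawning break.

1909 CE

The spawning break sits at growth increment 95 from the umbo, so 185 − 95 = 90 growth increments formed after it.
The growth increment at the ventral margin is 1999 CE, so the spawning break dates to 1999 − 90 = 1909 CE.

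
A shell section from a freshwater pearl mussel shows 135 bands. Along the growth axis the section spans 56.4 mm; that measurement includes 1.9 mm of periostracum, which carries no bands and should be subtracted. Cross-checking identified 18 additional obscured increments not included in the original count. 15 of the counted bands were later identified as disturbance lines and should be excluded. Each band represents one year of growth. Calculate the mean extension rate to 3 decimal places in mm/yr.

True band count = 135 − 15 + 18 = 138.
Removing the 1.9 mm offcut leaves 56.4 − 1.9 = 54.5 mm.
Extension rate ≈ 54.5 / 138 = 0.395 mm/yr.

0.395 mm/yr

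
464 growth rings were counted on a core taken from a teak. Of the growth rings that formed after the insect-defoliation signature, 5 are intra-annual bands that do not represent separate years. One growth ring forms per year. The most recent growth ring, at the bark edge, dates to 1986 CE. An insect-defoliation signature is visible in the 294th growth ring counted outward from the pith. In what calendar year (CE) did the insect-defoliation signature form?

1821 CE

Between growth ring 294 and the bark edge there are 464 − 294 = 170 growth rings.
170 − 5 false = 165 true growth rings after the insect-defoliation signature.
Counting back 165 years from 1986 CE places the insect-defoliation signature in 1986 − 165 = 1821 CE.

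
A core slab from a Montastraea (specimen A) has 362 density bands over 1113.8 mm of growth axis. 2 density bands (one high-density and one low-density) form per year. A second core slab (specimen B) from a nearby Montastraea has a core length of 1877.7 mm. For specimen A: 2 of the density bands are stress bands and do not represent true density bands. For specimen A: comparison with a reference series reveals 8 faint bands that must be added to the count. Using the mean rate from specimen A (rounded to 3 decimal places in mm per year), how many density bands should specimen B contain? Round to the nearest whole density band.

620 density bands

Specimen A: adjusted count: 362 − 2 + 8 = 368 density bands.
Specimen A: 368 density bands at 2 per year is 368 / 2 = 184 years.
A: Extension rate ≈ 1113.8 / 184 = 6.053 mm per year.
B spans 1877.7 / 6.053 = 310.21 years; at 2 density bands per year that is 310.21 × 2 ≈ 620 density bands.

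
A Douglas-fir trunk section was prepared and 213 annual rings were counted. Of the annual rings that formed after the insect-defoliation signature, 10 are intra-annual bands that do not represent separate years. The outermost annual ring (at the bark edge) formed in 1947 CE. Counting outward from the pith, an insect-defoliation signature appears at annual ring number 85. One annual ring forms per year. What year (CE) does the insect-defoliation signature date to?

Between annual ring 85 and the bark edge there are 213 − 85 = 128 annual rings.
Excluding 10 false annual rings: 128 − 10 = 118.
The annual ring at the bark edge is 1947 CE, so the insect-defoliation signature dates to 1947 − 118 = 1829 CE.

1829 CE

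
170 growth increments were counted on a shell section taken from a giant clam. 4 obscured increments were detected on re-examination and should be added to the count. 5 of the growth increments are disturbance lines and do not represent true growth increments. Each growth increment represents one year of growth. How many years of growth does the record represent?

After corrections the count is 170 − 5 + 4 = 169 growth increments.
At one growth increment per year, that is 169 years.

169 years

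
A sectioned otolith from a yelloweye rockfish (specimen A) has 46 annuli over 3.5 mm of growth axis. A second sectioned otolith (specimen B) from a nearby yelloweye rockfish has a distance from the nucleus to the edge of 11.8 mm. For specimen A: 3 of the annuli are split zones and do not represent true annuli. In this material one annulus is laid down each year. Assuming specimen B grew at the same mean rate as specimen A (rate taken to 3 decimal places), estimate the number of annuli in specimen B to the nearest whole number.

146 annuli

Specimen A: true annulus count = 46 − 3 = 43.
A: Mean rate = 3.5 mm / 43 years ≈ 0.081 mm/yr.
B spans 11.8 / 0.081 = 145.68 years ≈ 146 annuli.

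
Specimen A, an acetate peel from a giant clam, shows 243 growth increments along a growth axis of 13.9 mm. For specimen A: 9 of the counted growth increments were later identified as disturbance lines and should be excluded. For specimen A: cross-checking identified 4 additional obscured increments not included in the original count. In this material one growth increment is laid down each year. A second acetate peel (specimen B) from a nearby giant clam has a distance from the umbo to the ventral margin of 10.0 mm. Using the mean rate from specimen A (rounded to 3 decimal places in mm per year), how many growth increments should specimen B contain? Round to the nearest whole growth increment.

172 growth increments

Specimen A: adjusted count: 243 − 9 + 4 = 238 growth increments.
A: Mean rate = 13.9 mm / 238 years ≈ 0.058 mm per year.
For B, 10.0 / 0.058 = 172.41 years ≈ 172 growth increments.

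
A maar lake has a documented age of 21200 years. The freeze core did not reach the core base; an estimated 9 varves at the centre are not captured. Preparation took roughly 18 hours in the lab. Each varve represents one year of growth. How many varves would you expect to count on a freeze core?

21191 varves

Expected varves over 21200 years: 21200.
Less the 9 uncaptured varves: 21200 − 9 = 21191.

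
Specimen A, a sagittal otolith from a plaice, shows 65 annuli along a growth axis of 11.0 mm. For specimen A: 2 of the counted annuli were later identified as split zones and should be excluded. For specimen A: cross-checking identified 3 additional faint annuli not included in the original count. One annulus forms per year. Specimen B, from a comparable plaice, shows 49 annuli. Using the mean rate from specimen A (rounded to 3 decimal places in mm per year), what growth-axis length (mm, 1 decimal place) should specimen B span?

8.2 mm

Specimen A: after corrections the count is 65 − 2 + 3 = 66 annuli.
A: Extension rate ≈ 11.0 / 66 = 0.167 mm/year.
B's length ≈ 0.167 × 49 = 8.2 mm.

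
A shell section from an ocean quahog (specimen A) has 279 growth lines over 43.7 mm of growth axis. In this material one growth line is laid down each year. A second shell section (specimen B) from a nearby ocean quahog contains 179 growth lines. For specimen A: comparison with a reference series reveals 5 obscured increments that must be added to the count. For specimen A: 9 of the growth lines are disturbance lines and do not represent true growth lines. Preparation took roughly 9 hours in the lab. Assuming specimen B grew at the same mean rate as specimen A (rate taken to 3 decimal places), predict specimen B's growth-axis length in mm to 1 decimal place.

28.5 mm

Specimen A: after corrections the count is 279 − 9 + 5 = 275 growth lines.
A: Extension rate ≈ 43.7 / 275 = 0.159 mm/yr.
For B, 0.159 mm/year × 179 years = 28.5 mm.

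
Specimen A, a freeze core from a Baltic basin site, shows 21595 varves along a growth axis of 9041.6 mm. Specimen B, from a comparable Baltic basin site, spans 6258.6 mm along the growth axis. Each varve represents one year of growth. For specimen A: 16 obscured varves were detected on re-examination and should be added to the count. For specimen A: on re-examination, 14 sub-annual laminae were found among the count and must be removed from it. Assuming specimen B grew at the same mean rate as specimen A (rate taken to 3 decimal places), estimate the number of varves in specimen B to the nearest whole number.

14937 varves

Specimen A: adjusted count: 21595 − 14 + 16 = 21597 varves.
A: 9041.6 mm over 21597 years gives 9041.6 / 21597 ≈ 0.419 mm per year.
Specimen B: 6258.6 mm / 0.419 mm per year = 14936.99 years ≈ 14937 varves.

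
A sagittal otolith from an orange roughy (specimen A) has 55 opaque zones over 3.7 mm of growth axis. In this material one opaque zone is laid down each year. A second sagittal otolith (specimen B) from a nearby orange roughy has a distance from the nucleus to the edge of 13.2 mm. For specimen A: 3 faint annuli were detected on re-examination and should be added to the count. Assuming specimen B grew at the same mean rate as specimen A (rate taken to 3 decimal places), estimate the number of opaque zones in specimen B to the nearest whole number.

Specimen A: true opaque zone count = 55 + 3 = 58.
A: Extension rate ≈ 3.7 / 58 = 0.064 mm/year.
For B, 13.2 / 0.064 = 206.25 years ≈ 206 opaque zones.

206 opaque zones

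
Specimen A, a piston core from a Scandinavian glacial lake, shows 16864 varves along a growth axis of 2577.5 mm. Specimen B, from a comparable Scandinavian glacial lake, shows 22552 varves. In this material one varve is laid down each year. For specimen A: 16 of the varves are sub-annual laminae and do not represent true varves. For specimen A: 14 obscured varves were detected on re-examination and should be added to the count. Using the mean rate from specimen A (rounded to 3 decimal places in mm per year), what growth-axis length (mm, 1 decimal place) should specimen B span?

Specimen A: after corrections the count is 16864 − 16 + 14 = 16862 varves.
A: Mean rate = 2577.5 mm / 16862 years ≈ 0.153 mm/year.
Length of B = 0.153 × 22552 = 3450.5 mm.

3450.5 mm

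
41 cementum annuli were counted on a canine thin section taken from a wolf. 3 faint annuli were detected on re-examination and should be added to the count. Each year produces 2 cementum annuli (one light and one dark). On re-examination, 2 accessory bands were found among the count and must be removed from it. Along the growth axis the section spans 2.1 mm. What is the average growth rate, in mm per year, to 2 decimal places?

0.10 mm per year

Adjusted count: 41 − 2 + 3 = 42 cementum annuli.
Dividing by 2 cementum annuli per year: 42 / 2 = 21 years.
Extension rate ≈ 2.1 / 21 = 0.10 mm per year.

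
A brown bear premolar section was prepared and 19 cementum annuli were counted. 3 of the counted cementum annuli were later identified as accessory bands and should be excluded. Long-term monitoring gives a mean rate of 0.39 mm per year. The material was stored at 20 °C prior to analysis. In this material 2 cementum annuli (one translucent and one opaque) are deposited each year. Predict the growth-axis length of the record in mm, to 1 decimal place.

3.1 mm

Correcting the raw count gives 19 − 3 = 16 true cementum annuli.
16 cementum annuli at 2 per year is 16 / 2 = 8 years.
Predicted length = 0.39 mm/year × 8 years = 3.1 mm.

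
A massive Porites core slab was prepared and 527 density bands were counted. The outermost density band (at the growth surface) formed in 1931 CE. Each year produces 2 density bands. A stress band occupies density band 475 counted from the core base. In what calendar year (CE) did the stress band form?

1905 CE

Between density band 475 and the growth surface there are 527 − 475 = 52 density bands.
With 2 density bands per year, 52 / 2 = 26 years.
The density band at the growth surface is 1931 CE, so the stress band dates to 1931 − 26 = 1905 CE.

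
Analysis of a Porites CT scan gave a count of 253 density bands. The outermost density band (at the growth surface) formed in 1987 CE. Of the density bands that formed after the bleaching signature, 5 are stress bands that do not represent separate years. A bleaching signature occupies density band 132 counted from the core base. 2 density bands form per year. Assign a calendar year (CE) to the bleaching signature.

The bleaching signature sits at density band 132 from the core base, so 253 − 132 = 121 density bands formed after it.
121 − 5 false = 116 true density bands after the bleaching signature.
With 2 density bands per year, 116 / 2 = 58 years.
1987 − 58 = 1929 CE.

1929 CE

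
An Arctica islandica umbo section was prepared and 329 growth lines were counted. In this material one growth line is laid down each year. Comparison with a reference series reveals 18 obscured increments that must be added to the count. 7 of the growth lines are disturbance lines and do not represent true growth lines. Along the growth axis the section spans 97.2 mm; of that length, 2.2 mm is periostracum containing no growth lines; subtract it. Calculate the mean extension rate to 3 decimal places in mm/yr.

0.279 mm/yr

True growth line count = 329 − 7 + 18 = 340.
Net length = 97.2 − 2.2 = 95.0 mm.
Mean rate = 95.0 mm / 340 years ≈ 0.279 mm/yr.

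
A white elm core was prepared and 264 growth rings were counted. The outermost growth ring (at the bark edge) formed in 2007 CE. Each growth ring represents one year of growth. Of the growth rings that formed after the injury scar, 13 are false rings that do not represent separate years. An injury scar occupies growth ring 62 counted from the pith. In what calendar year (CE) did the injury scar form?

1818 CE

264 − 62 = 202 growth rings lie beyond the injury scar toward the bark edge.
202 − 13 false = 189 true growth rings after the injury scar.
2007 − 189 = 1818 CE.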